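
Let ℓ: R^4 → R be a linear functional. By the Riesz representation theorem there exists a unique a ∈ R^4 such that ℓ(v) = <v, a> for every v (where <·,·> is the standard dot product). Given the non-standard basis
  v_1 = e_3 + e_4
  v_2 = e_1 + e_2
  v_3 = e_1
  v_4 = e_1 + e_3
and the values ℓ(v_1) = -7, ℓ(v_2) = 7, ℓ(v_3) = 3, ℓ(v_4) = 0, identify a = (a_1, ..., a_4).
a = (3, 4, -3, -4)

Write a = (a_1, ..., a_4) in the standard basis. For each basis vector v_i, ℓ(v_i) = <v_i, a> is a linear equation in the a_j's. Collect the n equations into a matrix system V a = ℓ, where row i of V is v_i (expressed in the standard basis). Since V is invertible (lower-triangular with 1s on the diagonal, up to permutation), solve by back-substitution:
  V =
[[0, 0, 1, 1],
 [1, 1, 0, 0],
 [1, 0, 0, 0],
 [1, 0, 1, 0]]
  V a = (-7, 7, 3, 0)
Solving gives a = (3, 4, -3, -4).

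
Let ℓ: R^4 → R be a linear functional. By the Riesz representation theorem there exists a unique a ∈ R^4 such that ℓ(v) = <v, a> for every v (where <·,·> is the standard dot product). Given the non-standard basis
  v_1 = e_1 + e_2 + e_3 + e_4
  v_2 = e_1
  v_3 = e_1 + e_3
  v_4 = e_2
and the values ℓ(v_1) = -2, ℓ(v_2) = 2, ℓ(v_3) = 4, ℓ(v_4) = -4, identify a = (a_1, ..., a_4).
a = (2, -4, 2, -2)

Write a = (a_1, ..., a_4) in the standard basis. For each basis vector v_i, ℓ(v_i) = <v_i, a> is a linear equation in the a_j's. Collect the n equations into a matrix system V a = ℓ, where row i of V is v_i (expressed in the standard basis). Since V is invertible (lower-triangular with 1s on the diagonal, up to permutation), solve by back-substitution:
  V =
[[1, 1, 1, 1],
 [1, 0, 0, 0],
 [1, 0, 1, 0],
 [0, 1, 0, 0]]
  V a = (-2, 2, 4, -4)
Solving gives a = (2, -4, 2, -2).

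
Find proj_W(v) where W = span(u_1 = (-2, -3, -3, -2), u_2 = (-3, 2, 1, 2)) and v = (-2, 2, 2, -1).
proj_W(v) = (-578/419, 550/419, 332/419, 512/419)

Set up U = [u_1 | ... | u_2] ∈ R^(4×2). The projector onto W = col(U) is P = U (U^T U)^(-1) U^T.
Compute U^T U =
  [26, -7]
  [-7, 18],
and U^T v = (-6, 10).
Solve U^T U · c = U^T v for the coefficients: c = (-38/419, 218/419). The projection is proj_W(v) = U c.
Check: (v - proj_W(v)) · u_1 = 0  (should be 0).
Check: (v - proj_W(v)) · u_2 = 0  (should be 0).
Result: proj_W(v) = (-578/419, 550/419, 332/419, 512/419).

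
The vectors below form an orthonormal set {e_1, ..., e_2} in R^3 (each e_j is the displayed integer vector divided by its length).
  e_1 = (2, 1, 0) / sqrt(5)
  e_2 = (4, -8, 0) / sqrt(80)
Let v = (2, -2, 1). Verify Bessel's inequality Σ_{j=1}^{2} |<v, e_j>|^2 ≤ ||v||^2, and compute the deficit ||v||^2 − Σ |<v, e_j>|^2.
Σ |<v, e_j>|^2 = 8; ||v||^2 = 9; deficit = 1

Write each e_j = u_j / sqrt(<u_j, u_j>) where u_j is the displayed integer vector. Then <v, e_j> = <v, u_j> / sqrt(<u_j, u_j>), so |<v, e_j>|^2 = <v, u_j>^2 / <u_j, u_j>.
Coefficients: <v, e_1> = 2/sqrt(5), <v, e_2> = 24/sqrt(80).
Square and sum: Σ |<v, e_j>|^2 = 8.
Compute ||v||^2 = v·v = 9.
Deficit = 9 − 8 = 1 ≥ 0, confirming Bessel's inequality. (The deficit equals ||v − Σ <v,e_j> e_j||^2, the squared distance from v to span{e_j}.)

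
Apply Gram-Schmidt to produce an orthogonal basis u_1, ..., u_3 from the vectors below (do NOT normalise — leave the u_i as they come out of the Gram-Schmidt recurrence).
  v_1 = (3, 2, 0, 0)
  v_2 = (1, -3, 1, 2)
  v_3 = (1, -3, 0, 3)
Orthogonal basis:
  u_1 = (3, 2, 0, 0)
  u_2 = (22/13, -33/13, 1, 2)
  u_3 = (-11/93, 11/62, -199/186, 80/93)

Apply the Gram-Schmidt recurrence
  u_1 = v_1
  u_i = v_i − Σ_{j<i} ((v_i · u_j) / (u_j · u_j)) · u_j.

Step by step this gives:
  u_1 = (3, 2, 0, 0)
  u_2 = (22/13, -33/13, 1, 2)
  u_3 = (-11/93, 11/62, -199/186, 80/93)

Orthogonality check:
  u_2 · u_1 = 0 (should be 0)
  u_3 · u_1 = 0 (should be 0)
  u_3 · u_2 = 0 (should be 0)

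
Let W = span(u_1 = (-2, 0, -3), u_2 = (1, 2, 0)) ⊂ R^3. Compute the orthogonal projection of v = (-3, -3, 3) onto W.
proj_W(v) = (-57/61, -246/61, 99/61)

Set up U = [u_1 | ... | u_2] ∈ R^(3×2). The projector onto W = col(U) is P = U (U^T U)^(-1) U^T.
Compute U^T U =
  [13, -2]
  [-2, 5],
and U^T v = (-3, -9).
Solve U^T U · c = U^T v for the coefficients: c = (-33/61, -123/61). The projection is proj_W(v) = U c.
Check: (v - proj_W(v)) · u_1 = 0  (should be 0).
Check: (v - proj_W(v)) · u_2 = 0  (should be 0).
Result: proj_W(v) = (-57/61, -246/61, 99/61).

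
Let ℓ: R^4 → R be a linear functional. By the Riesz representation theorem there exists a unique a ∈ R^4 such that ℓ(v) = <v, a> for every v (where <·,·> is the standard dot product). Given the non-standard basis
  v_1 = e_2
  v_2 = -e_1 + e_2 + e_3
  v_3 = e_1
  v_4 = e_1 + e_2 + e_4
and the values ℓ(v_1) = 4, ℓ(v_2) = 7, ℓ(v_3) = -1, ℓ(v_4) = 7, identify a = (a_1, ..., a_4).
a = (-1, 4, 2, 4)

Write a = (a_1, ..., a_4) in the standard basis. For each basis vector v_i, ℓ(v_i) = <v_i, a> is a linear equation in the a_j's. Collect the n equations into a matrix system V a = ℓ, where row i of V is v_i (expressed in the standard basis). Since V is invertible (lower-triangular with 1s on the diagonal, up to permutation), solve by back-substitution:
  V =
[[0, 1, 0, 0],
 [-1, 1, 1, 0],
 [1, 0, 0, 0],
 [1, 1, 0, 1]]
  V a = (4, 7, -1, 7)
Solving gives a = (-1, 4, 2, 4).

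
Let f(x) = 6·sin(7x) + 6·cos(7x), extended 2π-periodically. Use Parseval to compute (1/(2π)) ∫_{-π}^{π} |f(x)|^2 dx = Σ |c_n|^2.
Σ |c_n|^2 = 36

Expand |f|^2 and use orthogonality of {sin(nx), cos(mx)} on [-π, π]:
  ∫_{-π}^{π} sin(nx)^2 dx = π, ∫ cos(mx)^2 dx = π, and cross terms integrate to 0.
So ∫_{-π}^{π} f(x)^2 dx = 6^2 · π + 6^2 · π = (36 + 36)π.
Divide by 2π: (36 + 36)/2 = 36.
By Parseval, this equals Σ |c_n|^2.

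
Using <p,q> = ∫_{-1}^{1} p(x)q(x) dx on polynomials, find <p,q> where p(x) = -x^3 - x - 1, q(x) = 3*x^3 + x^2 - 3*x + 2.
<p,q> = -74/21

Expand the product: p(x)·q(x) = -3*x^6 - x^5 - 6*x^3 + 2*x^2 + x - 2.
∫_{-1}^{1} of each monomial x^k gives [2/(k+1) if k even, 0 if k odd]. Integrating term-by-term (or equivalently evaluating the antiderivative F(x) = -3*x^7/7 - x^6/6 - 3*x^4/2 + 2*x^3/3 + x^2/2 - 2*x at the endpoints):
  F(1) − F(−1) = -41/14 − (25/42) = -74/21.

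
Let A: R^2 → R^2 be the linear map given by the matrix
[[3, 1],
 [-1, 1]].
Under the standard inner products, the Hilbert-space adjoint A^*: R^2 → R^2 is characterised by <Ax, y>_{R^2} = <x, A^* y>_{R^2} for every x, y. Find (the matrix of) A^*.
A^* = A^T =
[[3, -1],
 [1, 1]]

For real matrices with standard dot products, the defining identity <Ax, y> = <x, A^* y> gives (Ax)^T y = x^T (A^*) y, i.e. x^T A^T y = x^T (A^*) y. Since this holds for all x, y, we must have A^* = A^T. Therefore
A^* =
[[3, -1],
 [1, 1]].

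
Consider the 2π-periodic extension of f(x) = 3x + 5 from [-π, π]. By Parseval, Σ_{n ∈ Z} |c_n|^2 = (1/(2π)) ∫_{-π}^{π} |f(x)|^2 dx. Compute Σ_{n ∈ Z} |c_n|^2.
Σ |c_n|^2 = 3π^2 + 25

Expand and integrate term by term over [-π, π]:
  ∫ (3x)^2 dx = 9·(2π^3/3); ∫ 2·3·(5)·x dx = 0 (odd integrand); ∫ 5^2 dx = 25·2π.
So (1/(2π)) ∫_{-π}^{π} (3x + 5)^2 dx = 9π^2/3 + 25 = 3π^2 + 25.
Parseval ⇒ Σ |c_n|^2 = 3π^2 + 25.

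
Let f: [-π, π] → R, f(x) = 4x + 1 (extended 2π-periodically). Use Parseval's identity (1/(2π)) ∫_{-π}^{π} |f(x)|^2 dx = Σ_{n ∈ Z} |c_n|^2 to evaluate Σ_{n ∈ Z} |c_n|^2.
Σ |c_n|^2 = 16π^2/3 + 1

Expand and integrate term by term over [-π, π]:
  ∫ (4x)^2 dx = 16·(2π^3/3); ∫ 2·4·(1)·x dx = 0 (odd integrand); ∫ 1^2 dx = 1·2π.
So (1/(2π)) ∫_{-π}^{π} (4x + 1)^2 dx = 16π^2/3 + 1 = 16π^2/3 + 1.
Parseval ⇒ Σ |c_n|^2 = 16π^2/3 + 1.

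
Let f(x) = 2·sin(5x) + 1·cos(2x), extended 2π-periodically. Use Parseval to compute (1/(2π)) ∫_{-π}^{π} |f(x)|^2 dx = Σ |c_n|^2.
Σ |c_n|^2 = 5/2

Expand |f|^2 and use orthogonality of {sin(nx), cos(mx)} on [-π, π]:
  ∫_{-π}^{π} sin(nx)^2 dx = π, ∫ cos(mx)^2 dx = π, and cross terms integrate to 0.
So ∫_{-π}^{π} f(x)^2 dx = 2^2 · π + 1^2 · π = (4 + 1)π.
Divide by 2π: (4 + 1)/2 = 5/2.
By Parseval, this equals Σ |c_n|^2.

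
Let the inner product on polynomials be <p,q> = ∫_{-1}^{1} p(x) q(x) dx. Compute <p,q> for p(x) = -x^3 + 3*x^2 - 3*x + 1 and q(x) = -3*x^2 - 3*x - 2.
<p,q> = -32/5

Expand the product: p(x)·q(x) = 3*x^5 - 6*x^4 + 2*x^3 + 3*x - 2.
∫_{-1}^{1} of each monomial x^k gives [2/(k+1) if k even, 0 if k odd]. Integrating term-by-term (or equivalently evaluating the antiderivative F(x) = x^6/2 - 6*x^5/5 + x^4/2 + 3*x^2/2 - 2*x at the endpoints):
  F(1) − F(−1) = -7/10 − (57/10) = -32/5.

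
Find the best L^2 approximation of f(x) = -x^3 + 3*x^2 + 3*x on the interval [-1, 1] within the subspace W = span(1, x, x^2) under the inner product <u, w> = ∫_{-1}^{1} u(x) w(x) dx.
g(x) = 3*x^2 + 12*x/5

The best approximation g ∈ W is the orthogonal projection of f onto W. Writing g = a_0 + a_1 x + a_2 x^2, the coefficients solve the normal equations G · a = b where
  G_{ij} = <φ_i, φ_j> and b_i = <f, φ_i>, with φ_0 = 1, φ_1 = x, φ_2 = x^2.
G =
  [2, 0, 2/3]
  [0, 2/3, 0]
  [2/3, 0, 2/5],
b = (2, 8/5, 6/5).
Solving gives a_0 = 0, a_1 = 12/5, a_2 = 3, so
  g(x) = 3*x^2 + 12*x/5.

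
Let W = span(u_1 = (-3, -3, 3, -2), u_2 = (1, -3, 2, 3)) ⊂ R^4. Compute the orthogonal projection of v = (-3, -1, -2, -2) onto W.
proj_W(v) = (-1240/677, 240/677, 130/677, -1690/677)

Set up U = [u_1 | ... | u_2] ∈ R^(4×2). The projector onto W = col(U) is P = U (U^T U)^(-1) U^T.
Compute U^T U =
  [31, 6]
  [6, 23],
and U^T v = (10, -10).
Solve U^T U · c = U^T v for the coefficients: c = (290/677, -370/677). The projection is proj_W(v) = U c.
Check: (v - proj_W(v)) · u_1 = 0  (should be 0).
Check: (v - proj_W(v)) · u_2 = 0  (should be 0).
Result: proj_W(v) = (-1240/677, 240/677, 130/677, -1690/677).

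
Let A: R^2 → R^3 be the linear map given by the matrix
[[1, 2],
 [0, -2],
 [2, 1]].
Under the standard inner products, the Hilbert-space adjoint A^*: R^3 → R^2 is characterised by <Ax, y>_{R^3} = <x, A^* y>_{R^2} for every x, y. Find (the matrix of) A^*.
A^* = A^T =
[[1, 0, 2],
 [2, -2, 1]]

For real matrices with standard dot products, the defining identity <Ax, y> = <x, A^* y> gives (Ax)^T y = x^T (A^*) y, i.e. x^T A^T y = x^T (A^*) y. Since this holds for all x, y, we must have A^* = A^T. Therefore
A^* =
[[1, 0, 2],
 [2, -2, 1]].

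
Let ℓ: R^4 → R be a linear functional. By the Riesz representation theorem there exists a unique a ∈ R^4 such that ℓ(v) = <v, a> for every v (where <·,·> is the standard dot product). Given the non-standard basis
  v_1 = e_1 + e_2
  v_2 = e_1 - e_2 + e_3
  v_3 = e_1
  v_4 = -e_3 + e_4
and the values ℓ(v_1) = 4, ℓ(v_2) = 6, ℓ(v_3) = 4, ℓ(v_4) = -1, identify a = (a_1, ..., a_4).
a = (4, 0, 2, 1)

Write a = (a_1, ..., a_4) in the standard basis. For each basis vector v_i, ℓ(v_i) = <v_i, a> is a linear equation in the a_j's. Collect the n equations into a matrix system V a = ℓ, where row i of V is v_i (expressed in the standard basis). Since V is invertible (lower-triangular with 1s on the diagonal, up to permutation), solve by back-substitution:
  V =
[[1, 1, 0, 0],
 [1, -1, 1, 0],
 [1, 0, 0, 0],
 [0, 0, -1, 1]]
  V a = (4, 6, 4, -1)
Solving gives a = (4, 0, 2, 1).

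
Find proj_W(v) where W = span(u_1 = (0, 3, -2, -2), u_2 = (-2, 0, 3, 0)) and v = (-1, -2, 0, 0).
proj_W(v) = (4/185, -198/185, 126/185, 132/185)

Set up U = [u_1 | ... | u_2] ∈ R^(4×2). The projector onto W = col(U) is P = U (U^T U)^(-1) U^T.
Compute U^T U =
  [17, -6]
  [-6, 13],
and U^T v = (-6, 2).
Solve U^T U · c = U^T v for the coefficients: c = (-66/185, -2/185). The projection is proj_W(v) = U c.
Check: (v - proj_W(v)) · u_1 = 0  (should be 0).
Check: (v - proj_W(v)) · u_2 = 0  (should be 0).
Result: proj_W(v) = (4/185, -198/185, 126/185, 132/185).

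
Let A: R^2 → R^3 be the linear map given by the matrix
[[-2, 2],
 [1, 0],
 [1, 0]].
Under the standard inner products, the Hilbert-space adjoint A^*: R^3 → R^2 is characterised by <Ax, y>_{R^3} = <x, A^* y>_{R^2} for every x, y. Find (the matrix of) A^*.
A^* = A^T =
[[-2, 1, 1],
 [2, 0, 0]]

For real matrices with standard dot products, the defining identity <Ax, y> = <x, A^* y> gives (Ax)^T y = x^T (A^*) y, i.e. x^T A^T y = x^T (A^*) y. Since this holds for all x, y, we must have A^* = A^T. Therefore
A^* =
[[-2, 1, 1],
 [2, 0, 0]].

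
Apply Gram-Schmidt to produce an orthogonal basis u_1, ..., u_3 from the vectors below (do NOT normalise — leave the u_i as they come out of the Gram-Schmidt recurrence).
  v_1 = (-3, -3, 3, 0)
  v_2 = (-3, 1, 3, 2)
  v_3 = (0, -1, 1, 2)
Orthogonal basis:
  u_1 = (-3, -3, 3, 0)
  u_2 = (-4/3, 8/3, 4/3, 2)
  u_3 = (10/11, -9/11, 1/11, 18/11)

Apply the Gram-Schmidt recurrence
  u_1 = v_1
  u_i = v_i − Σ_{j<i} ((v_i · u_j) / (u_j · u_j)) · u_j.

Step by step this gives:
  u_1 = (-3, -3, 3, 0)
  u_2 = (-4/3, 8/3, 4/3, 2)
  u_3 = (10/11, -9/11, 1/11, 18/11)

Orthogonality check:
  u_2 · u_1 = 0 (should be 0)
  u_3 · u_1 = 0 (should be 0)
  u_3 · u_2 = 0 (should be 0)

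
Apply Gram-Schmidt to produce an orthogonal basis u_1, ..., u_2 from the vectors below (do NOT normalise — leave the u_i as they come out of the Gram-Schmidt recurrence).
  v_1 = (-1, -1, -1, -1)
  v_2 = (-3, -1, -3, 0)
Orthogonal basis:
  u_1 = (-1, -1, -1, -1)
  u_2 = (-5/4, 3/4, -5/4, 7/4)

Apply the Gram-Schmidt recurrence
  u_1 = v_1
  u_i = v_i − Σ_{j<i} ((v_i · u_j) / (u_j · u_j)) · u_j.

Step by step this gives:
  u_1 = (-1, -1, -1, -1)
  u_2 = (-5/4, 3/4, -5/4, 7/4)

Orthogonality check:
  u_2 · u_1 = 0 (should be 0)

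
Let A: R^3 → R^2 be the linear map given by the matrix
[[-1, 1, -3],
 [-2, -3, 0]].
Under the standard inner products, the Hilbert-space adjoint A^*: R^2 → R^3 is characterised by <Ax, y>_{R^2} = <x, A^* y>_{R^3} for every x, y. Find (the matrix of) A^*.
A^* = A^T =
[[-1, -2],
 [1, -3],
 [-3, 0]]

For real matrices with standard dot products, the defining identity <Ax, y> = <x, A^* y> gives (Ax)^T y = x^T (A^*) y, i.e. x^T A^T y = x^T (A^*) y. Since this holds for all x, y, we must have A^* = A^T. Therefore
A^* =
[[-1, -2],
 [1, -3],
 [-3, 0]].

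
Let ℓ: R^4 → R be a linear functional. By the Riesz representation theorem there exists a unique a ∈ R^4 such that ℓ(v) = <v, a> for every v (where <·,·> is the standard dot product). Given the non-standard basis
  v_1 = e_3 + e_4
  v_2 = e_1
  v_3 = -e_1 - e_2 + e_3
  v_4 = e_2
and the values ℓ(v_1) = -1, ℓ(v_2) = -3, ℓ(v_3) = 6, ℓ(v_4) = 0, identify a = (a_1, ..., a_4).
a = (-3, 0, 3, -4)

Write a = (a_1, ..., a_4) in the standard basis. For each basis vector v_i, ℓ(v_i) = <v_i, a> is a linear equation in the a_j's. Collect the n equations into a matrix system V a = ℓ, where row i of V is v_i (expressed in the standard basis). Since V is invertible (lower-triangular with 1s on the diagonal, up to permutation), solve by back-substitution:
  V =
[[0, 0, 1, 1],
 [1, 0, 0, 0],
 [-1, -1, 1, 0],
 [0, 1, 0, 0]]
  V a = (-1, -3, 6, 0)
Solving gives a = (-3, 0, 3, -4).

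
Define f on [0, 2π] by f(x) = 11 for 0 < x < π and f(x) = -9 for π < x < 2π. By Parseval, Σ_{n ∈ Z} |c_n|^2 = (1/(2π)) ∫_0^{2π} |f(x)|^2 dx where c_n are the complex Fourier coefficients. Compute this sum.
Σ |c_n|^2 = 101

Parseval equates the L^2 energy of f (normalised by 1/(2π)) with the ℓ^2 sum of its Fourier coefficients: (1/(2π)) ∫_0^{2π} |f|^2 = Σ |c_n|^2.
Compute the left side: (1/(2π)) [∫_0^π 11^2 dx + ∫_π^{2π} (-9)^2 dx] = (1/(2π)) · (121π + 81π) = (121 + 81)/2 = 101.
So Σ_{n ∈ Z} |c_n|^2 = 101.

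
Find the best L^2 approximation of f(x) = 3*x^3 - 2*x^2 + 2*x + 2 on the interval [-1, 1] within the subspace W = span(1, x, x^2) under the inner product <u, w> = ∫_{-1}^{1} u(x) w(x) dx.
g(x) = -2*x^2 + 19*x/5 + 2

The best approximation g ∈ W is the orthogonal projection of f onto W. Writing g = a_0 + a_1 x + a_2 x^2, the coefficients solve the normal equations G · a = b where
  G_{ij} = <φ_i, φ_j> and b_i = <f, φ_i>, with φ_0 = 1, φ_1 = x, φ_2 = x^2.
G =
  [2, 0, 2/3]
  [0, 2/3, 0]
  [2/3, 0, 2/5],
b = (8/3, 38/15, 8/15).
Solving gives a_0 = 2, a_1 = 19/5, a_2 = -2, so
  g(x) = -2*x^2 + 19*x/5 + 2.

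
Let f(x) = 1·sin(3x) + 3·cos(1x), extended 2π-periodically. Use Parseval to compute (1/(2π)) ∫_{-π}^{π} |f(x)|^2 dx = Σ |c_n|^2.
Σ |c_n|^2 = 5

Expand |f|^2 and use orthogonality of {sin(nx), cos(mx)} on [-π, π]:
  ∫_{-π}^{π} sin(nx)^2 dx = π, ∫ cos(mx)^2 dx = π, and cross terms integrate to 0.
So ∫_{-π}^{π} f(x)^2 dx = 1^2 · π + 3^2 · π = (1 + 9)π.
Divide by 2π: (1 + 9)/2 = 5.
By Parseval, this equals Σ |c_n|^2.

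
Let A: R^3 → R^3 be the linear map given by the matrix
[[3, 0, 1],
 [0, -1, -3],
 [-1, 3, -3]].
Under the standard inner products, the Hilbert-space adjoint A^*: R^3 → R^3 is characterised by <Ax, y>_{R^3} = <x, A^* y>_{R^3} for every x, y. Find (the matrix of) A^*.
A^* = A^T =
[[3, 0, -1],
 [0, -1, 3],
 [1, -3, -3]]

For real matrices with standard dot products, the defining identity <Ax, y> = <x, A^* y> gives (Ax)^T y = x^T (A^*) y, i.e. x^T A^T y = x^T (A^*) y. Since this holds for all x, y, we must have A^* = A^T. Therefore
A^* =
[[3, 0, -1],
 [0, -1, 3],
 [1, -3, -3]].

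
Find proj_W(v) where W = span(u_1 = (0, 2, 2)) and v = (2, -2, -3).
proj_W(v) = (0, -5/2, -5/2)

Set up U = [u_1 | ... | u_1] ∈ R^(3×1). The projector onto W = col(U) is P = U (U^T U)^(-1) U^T.
Compute U^T U =
  [8],
and U^T v = (-10).
Solve U^T U · c = U^T v for the coefficients: c = (-5/4). The projection is proj_W(v) = U c.
Check: (v - proj_W(v)) · u_1 = 0  (should be 0).
Result: proj_W(v) = (0, -5/2, -5/2).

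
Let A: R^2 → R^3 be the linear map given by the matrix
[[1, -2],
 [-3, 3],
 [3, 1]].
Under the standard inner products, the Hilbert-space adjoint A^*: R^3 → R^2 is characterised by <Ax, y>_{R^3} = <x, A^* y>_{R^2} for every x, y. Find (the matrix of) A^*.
A^* = A^T =
[[1, -3, 3],
 [-2, 3, 1]]

For real matrices with standard dot products, the defining identity <Ax, y> = <x, A^* y> gives (Ax)^T y = x^T (A^*) y, i.e. x^T A^T y = x^T (A^*) y. Since this holds for all x, y, we must have A^* = A^T. Therefore
A^* =
[[1, -3, 3],
 [-2, 3, 1]].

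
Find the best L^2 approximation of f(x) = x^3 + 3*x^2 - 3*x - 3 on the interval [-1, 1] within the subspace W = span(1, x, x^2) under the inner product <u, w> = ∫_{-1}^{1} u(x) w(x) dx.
g(x) = 3*x^2 - 12*x/5 - 3

The best approximation g ∈ W is the orthogonal projection of f onto W. Writing g = a_0 + a_1 x + a_2 x^2, the coefficients solve the normal equations G · a = b where
  G_{ij} = <φ_i, φ_j> and b_i = <f, φ_i>, with φ_0 = 1, φ_1 = x, φ_2 = x^2.
G =
  [2, 0, 2/3]
  [0, 2/3, 0]
  [2/3, 0, 2/5],
b = (-4, -8/5, -4/5).
Solving gives a_0 = -3, a_1 = -12/5, a_2 = 3, so
  g(x) = 3*x^2 - 12*x/5 - 3.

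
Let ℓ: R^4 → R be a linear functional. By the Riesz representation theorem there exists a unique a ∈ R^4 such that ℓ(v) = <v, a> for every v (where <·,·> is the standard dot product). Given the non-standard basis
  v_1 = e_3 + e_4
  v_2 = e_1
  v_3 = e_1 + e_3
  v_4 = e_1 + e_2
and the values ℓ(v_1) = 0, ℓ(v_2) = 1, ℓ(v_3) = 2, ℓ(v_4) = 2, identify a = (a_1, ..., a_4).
a = (1, 1, 1, -1)

Write a = (a_1, ..., a_4) in the standard basis. For each basis vector v_i, ℓ(v_i) = <v_i, a> is a linear equation in the a_j's. Collect the n equations into a matrix system V a = ℓ, where row i of V is v_i (expressed in the standard basis). Since V is invertible (lower-triangular with 1s on the diagonal, up to permutation), solve by back-substitution:
  V =
[[0, 0, 1, 1],
 [1, 0, 0, 0],
 [1, 0, 1, 0],
 [1, 1, 0, 0]]
  V a = (0, 1, 2, 2)
Solving gives a = (1, 1, 1, -1).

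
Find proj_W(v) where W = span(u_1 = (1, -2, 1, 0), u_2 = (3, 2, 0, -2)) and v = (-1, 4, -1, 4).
proj_W(v) = (-257/101, 290/101, -173/101, 56/101)

Set up U = [u_1 | ... | u_2] ∈ R^(4×2). The projector onto W = col(U) is P = U (U^T U)^(-1) U^T.
Compute U^T U =
  [6, -1]
  [-1, 17],
and U^T v = (-10, -3).
Solve U^T U · c = U^T v for the coefficients: c = (-173/101, -28/101). The projection is proj_W(v) = U c.
Check: (v - proj_W(v)) · u_1 = 0  (should be 0).
Check: (v - proj_W(v)) · u_2 = 0  (should be 0).
Result: proj_W(v) = (-257/101, 290/101, -173/101, 56/101).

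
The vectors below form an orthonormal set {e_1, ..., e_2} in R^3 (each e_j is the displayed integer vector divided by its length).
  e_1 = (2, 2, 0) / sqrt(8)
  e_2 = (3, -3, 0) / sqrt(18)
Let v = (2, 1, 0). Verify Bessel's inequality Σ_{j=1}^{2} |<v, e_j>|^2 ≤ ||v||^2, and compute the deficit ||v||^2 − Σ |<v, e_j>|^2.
Σ |<v, e_j>|^2 = 5; ||v||^2 = 5; deficit = 0

Write each e_j = u_j / sqrt(<u_j, u_j>) where u_j is the displayed integer vector. Then <v, e_j> = <v, u_j> / sqrt(<u_j, u_j>), so |<v, e_j>|^2 = <v, u_j>^2 / <u_j, u_j>.
Coefficients: <v, e_1> = 6/sqrt(8), <v, e_2> = 3/sqrt(18).
Square and sum: Σ |<v, e_j>|^2 = 5.
Compute ||v||^2 = v·v = 5.
Deficit = 5 − 5 = 0 ≥ 0, confirming Bessel's inequality. (The deficit equals ||v − Σ <v,e_j> e_j||^2, the squared distance from v to span{e_j}.)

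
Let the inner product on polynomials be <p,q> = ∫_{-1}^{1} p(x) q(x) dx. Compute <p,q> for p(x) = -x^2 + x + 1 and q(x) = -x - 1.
<p,q> = -2

Expand the product: p(x)·q(x) = x^3 - 2*x - 1.
∫_{-1}^{1} of each monomial x^k gives [2/(k+1) if k even, 0 if k odd]. Integrating term-by-term (or equivalently evaluating the antiderivative F(x) = x^4/4 - x^2 - x at the endpoints):
  F(1) − F(−1) = -7/4 − (1/4) = -2.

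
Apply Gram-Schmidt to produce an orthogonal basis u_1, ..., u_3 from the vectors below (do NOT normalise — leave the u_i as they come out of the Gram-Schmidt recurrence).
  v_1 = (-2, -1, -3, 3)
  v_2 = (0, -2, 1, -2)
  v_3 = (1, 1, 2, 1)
Orthogonal basis:
  u_1 = (-2, -1, -3, 3)
  u_2 = (-14/23, -53/23, 2/23, -25/23)
  u_3 = (11/79, -43/79, 100/79, 93/79)

Apply the Gram-Schmidt recurrence
  u_1 = v_1
  u_i = v_i − Σ_{j<i} ((v_i · u_j) / (u_j · u_j)) · u_j.

Step by step this gives:
  u_1 = (-2, -1, -3, 3)
  u_2 = (-14/23, -53/23, 2/23, -25/23)
  u_3 = (11/79, -43/79, 100/79, 93/79)

Orthogonality check:
  u_2 · u_1 = 0 (should be 0)
  u_3 · u_1 = 0 (should be 0)
  u_3 · u_2 = 0 (should be 0)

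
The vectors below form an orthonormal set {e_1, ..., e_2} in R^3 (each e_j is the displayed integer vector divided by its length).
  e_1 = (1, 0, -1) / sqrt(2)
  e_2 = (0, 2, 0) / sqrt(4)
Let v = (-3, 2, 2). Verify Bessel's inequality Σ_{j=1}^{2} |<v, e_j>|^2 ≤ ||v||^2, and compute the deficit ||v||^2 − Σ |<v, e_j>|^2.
Σ |<v, e_j>|^2 = 33/2; ||v||^2 = 17; deficit = 1/2

Write each e_j = u_j / sqrt(<u_j, u_j>) where u_j is the displayed integer vector. Then <v, e_j> = <v, u_j> / sqrt(<u_j, u_j>), so |<v, e_j>|^2 = <v, u_j>^2 / <u_j, u_j>.
Coefficients: <v, e_1> = -5/sqrt(2), <v, e_2> = 4/sqrt(4).
Square and sum: Σ |<v, e_j>|^2 = 33/2.
Compute ||v||^2 = v·v = 17.
Deficit = 17 − 33/2 = 1/2 ≥ 0, confirming Bessel's inequality. (The deficit equals ||v − Σ <v,e_j> e_j||^2, the squared distance from v to span{e_j}.)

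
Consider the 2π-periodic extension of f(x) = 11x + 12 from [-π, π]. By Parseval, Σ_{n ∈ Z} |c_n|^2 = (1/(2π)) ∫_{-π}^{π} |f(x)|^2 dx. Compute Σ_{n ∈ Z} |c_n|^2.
Σ |c_n|^2 = 121π^2/3 + 144

Expand and integrate term by term over [-π, π]:
  ∫ (11x)^2 dx = 121·(2π^3/3); ∫ 2·11·(12)·x dx = 0 (odd integrand); ∫ 12^2 dx = 144·2π.
So (1/(2π)) ∫_{-π}^{π} (11x + 12)^2 dx = 121π^2/3 + 144 = 121π^2/3 + 144.
Parseval ⇒ Σ |c_n|^2 = 121π^2/3 + 144.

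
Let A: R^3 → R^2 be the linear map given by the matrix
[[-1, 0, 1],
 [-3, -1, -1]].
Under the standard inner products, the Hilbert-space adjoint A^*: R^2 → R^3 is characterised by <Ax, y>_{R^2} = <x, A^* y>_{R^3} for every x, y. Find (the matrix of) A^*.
A^* = A^T =
[[-1, -3],
 [0, -1],
 [1, -1]]

For real matrices with standard dot products, the defining identity <Ax, y> = <x, A^* y> gives (Ax)^T y = x^T (A^*) y, i.e. x^T A^T y = x^T (A^*) y. Since this holds for all x, y, we must have A^* = A^T. Therefore
A^* =
[[-1, -3],
 [0, -1],
 [1, -1]].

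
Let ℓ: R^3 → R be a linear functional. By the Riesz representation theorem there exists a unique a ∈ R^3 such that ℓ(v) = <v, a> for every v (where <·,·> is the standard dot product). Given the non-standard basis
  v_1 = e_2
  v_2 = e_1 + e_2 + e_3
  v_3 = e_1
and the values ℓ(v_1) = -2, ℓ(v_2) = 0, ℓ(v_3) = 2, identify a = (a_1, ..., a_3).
a = (2, -2, 0)

Write a = (a_1, ..., a_3) in the standard basis. For each basis vector v_i, ℓ(v_i) = <v_i, a> is a linear equation in the a_j's. Collect the n equations into a matrix system V a = ℓ, where row i of V is v_i (expressed in the standard basis). Since V is invertible (lower-triangular with 1s on the diagonal, up to permutation), solve by back-substitution:
  V =
[[0, 1, 0],
 [1, 1, 1],
 [1, 0, 0]]
  V a = (-2, 0, 2)
Solving gives a = (2, -2, 0).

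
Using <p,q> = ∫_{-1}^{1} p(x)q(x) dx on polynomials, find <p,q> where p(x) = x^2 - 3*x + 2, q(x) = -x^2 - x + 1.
<p,q> = 74/15

Expand the product: p(x)·q(x) = -x^4 + 2*x^3 + 2*x^2 - 5*x + 2.
∫_{-1}^{1} of each monomial x^k gives [2/(k+1) if k even, 0 if k odd]. Integrating term-by-term (or equivalently evaluating the antiderivative F(x) = -x^5/5 + x^4/2 + 2*x^3/3 - 5*x^2/2 + 2*x at the endpoints):
  F(1) − F(−1) = 7/15 − (-67/15) = 74/15.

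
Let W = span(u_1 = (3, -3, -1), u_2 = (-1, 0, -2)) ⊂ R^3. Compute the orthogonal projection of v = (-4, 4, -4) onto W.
proj_W(v) = (-236/47, 132/47, -164/47)

Set up U = [u_1 | ... | u_2] ∈ R^(3×2). The projector onto W = col(U) is P = U (U^T U)^(-1) U^T.
Compute U^T U =
  [19, -1]
  [-1, 5],
and U^T v = (-20, 12).
Solve U^T U · c = U^T v for the coefficients: c = (-44/47, 104/47). The projection is proj_W(v) = U c.
Check: (v - proj_W(v)) · u_1 = 0  (should be 0).
Check: (v - proj_W(v)) · u_2 = 0  (should be 0).
Result: proj_W(v) = (-236/47, 132/47, -164/47).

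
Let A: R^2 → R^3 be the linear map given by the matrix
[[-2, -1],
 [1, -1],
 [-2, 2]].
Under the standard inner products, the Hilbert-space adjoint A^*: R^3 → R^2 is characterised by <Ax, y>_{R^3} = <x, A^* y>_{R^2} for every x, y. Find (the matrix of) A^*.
A^* = A^T =
[[-2, 1, -2],
 [-1, -1, 2]]

For real matrices with standard dot products, the defining identity <Ax, y> = <x, A^* y> gives (Ax)^T y = x^T (A^*) y, i.e. x^T A^T y = x^T (A^*) y. Since this holds for all x, y, we must have A^* = A^T. Therefore
A^* =
[[-2, 1, -2],
 [-1, -1, 2]].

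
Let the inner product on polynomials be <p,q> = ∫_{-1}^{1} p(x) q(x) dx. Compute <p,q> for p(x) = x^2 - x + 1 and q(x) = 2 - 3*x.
<p,q> = 22/3

Expand the product: p(x)·q(x) = -3*x^3 + 5*x^2 - 5*x + 2.
∫_{-1}^{1} of each monomial x^k gives [2/(k+1) if k even, 0 if k odd]. Integrating term-by-term (or equivalently evaluating the antiderivative F(x) = -3*x^4/4 + 5*x^3/3 - 5*x^2/2 + 2*x at the endpoints):
  F(1) − F(−1) = 5/12 − (-83/12) = 22/3.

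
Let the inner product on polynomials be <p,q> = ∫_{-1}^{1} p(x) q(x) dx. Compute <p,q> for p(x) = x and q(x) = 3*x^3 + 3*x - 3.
<p,q> = 16/5

Expand the product: p(x)·q(x) = 3*x^4 + 3*x^2 - 3*x.
∫_{-1}^{1} of each monomial x^k gives [2/(k+1) if k even, 0 if k odd]. Integrating term-by-term (or equivalently evaluating the antiderivative F(x) = 3*x^5/5 + x^3 - 3*x^2/2 at the endpoints):
  F(1) − F(−1) = 1/10 − (-31/10) = 16/5.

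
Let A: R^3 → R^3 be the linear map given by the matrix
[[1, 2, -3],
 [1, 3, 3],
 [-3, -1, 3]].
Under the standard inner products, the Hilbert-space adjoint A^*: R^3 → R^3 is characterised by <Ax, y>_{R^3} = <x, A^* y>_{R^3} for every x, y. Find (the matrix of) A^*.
A^* = A^T =
[[1, 1, -3],
 [2, 3, -1],
 [-3, 3, 3]]

For real matrices with standard dot products, the defining identity <Ax, y> = <x, A^* y> gives (Ax)^T y = x^T (A^*) y, i.e. x^T A^T y = x^T (A^*) y. Since this holds for all x, y, we must have A^* = A^T. Therefore
A^* =
[[1, 1, -3],
 [2, 3, -1],
 [-3, 3, 3]].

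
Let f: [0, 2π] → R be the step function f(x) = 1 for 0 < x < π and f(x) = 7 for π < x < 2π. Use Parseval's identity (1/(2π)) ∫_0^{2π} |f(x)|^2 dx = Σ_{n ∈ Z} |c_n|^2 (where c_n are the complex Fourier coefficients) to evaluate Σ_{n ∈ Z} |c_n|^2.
Σ |c_n|^2 = 25

Parseval equates the L^2 energy of f (normalised by 1/(2π)) with the ℓ^2 sum of its Fourier coefficients: (1/(2π)) ∫_0^{2π} |f|^2 = Σ |c_n|^2.
Compute the left side: (1/(2π)) [∫_0^π 1^2 dx + ∫_π^{2π} 7^2 dx] = (1/(2π)) · (1π + 49π) = (1 + 49)/2 = 25.
So Σ_{n ∈ Z} |c_n|^2 = 25.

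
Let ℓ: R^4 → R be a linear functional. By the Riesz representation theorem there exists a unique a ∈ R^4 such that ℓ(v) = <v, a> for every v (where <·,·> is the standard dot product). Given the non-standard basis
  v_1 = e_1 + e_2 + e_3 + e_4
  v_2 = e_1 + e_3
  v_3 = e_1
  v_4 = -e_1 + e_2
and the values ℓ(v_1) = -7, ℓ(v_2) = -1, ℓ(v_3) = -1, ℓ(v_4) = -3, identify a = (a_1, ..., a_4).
a = (-1, -4, 0, -2)

Write a = (a_1, ..., a_4) in the standard basis. For each basis vector v_i, ℓ(v_i) = <v_i, a> is a linear equation in the a_j's. Collect the n equations into a matrix system V a = ℓ, where row i of V is v_i (expressed in the standard basis). Since V is invertible (lower-triangular with 1s on the diagonal, up to permutation), solve by back-substitution:
  V =
[[1, 1, 1, 1],
 [1, 0, 1, 0],
 [1, 0, 0, 0],
 [-1, 1, 0, 0]]
  V a = (-7, -1, -1, -3)
Solving gives a = (-1, -4, 0, -2).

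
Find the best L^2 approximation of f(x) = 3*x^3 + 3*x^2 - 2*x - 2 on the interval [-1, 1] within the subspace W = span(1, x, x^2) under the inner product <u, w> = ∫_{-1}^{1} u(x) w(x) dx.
g(x) = 3*x^2 - x/5 - 2

The best approximation g ∈ W is the orthogonal projection of f onto W. Writing g = a_0 + a_1 x + a_2 x^2, the coefficients solve the normal equations G · a = b where
  G_{ij} = <φ_i, φ_j> and b_i = <f, φ_i>, with φ_0 = 1, φ_1 = x, φ_2 = x^2.
G =
  [2, 0, 2/3]
  [0, 2/3, 0]
  [2/3, 0, 2/5],
b = (-2, -2/15, -2/15).
Solving gives a_0 = -2, a_1 = -1/5, a_2 = 3, so
  g(x) = 3*x^2 - x/5 - 2.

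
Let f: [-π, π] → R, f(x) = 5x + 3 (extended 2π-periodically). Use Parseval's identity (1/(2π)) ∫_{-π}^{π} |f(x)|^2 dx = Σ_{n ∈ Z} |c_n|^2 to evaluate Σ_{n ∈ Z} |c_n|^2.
Σ |c_n|^2 = 25π^2/3 + 9

Expand and integrate term by term over [-π, π]:
  ∫ (5x)^2 dx = 25·(2π^3/3); ∫ 2·5·(3)·x dx = 0 (odd integrand); ∫ 3^2 dx = 9·2π.
So (1/(2π)) ∫_{-π}^{π} (5x + 3)^2 dx = 25π^2/3 + 9 = 25π^2/3 + 9.
Parseval ⇒ Σ |c_n|^2 = 25π^2/3 + 9.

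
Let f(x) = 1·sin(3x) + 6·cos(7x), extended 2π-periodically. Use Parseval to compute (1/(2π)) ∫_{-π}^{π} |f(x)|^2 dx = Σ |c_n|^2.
Σ |c_n|^2 = 37/2

Expand |f|^2 and use orthogonality of {sin(nx), cos(mx)} on [-π, π]:
  ∫_{-π}^{π} sin(nx)^2 dx = π, ∫ cos(mx)^2 dx = π, and cross terms integrate to 0.
So ∫_{-π}^{π} f(x)^2 dx = 1^2 · π + 6^2 · π = (1 + 36)π.
Divide by 2π: (1 + 36)/2 = 37/2.
By Parseval, this equals Σ |c_n|^2.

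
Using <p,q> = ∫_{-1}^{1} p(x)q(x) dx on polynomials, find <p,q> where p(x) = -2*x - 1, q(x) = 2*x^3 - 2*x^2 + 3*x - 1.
<p,q> = -34/15

Expand the product: p(x)·q(x) = -4*x^4 + 2*x^3 - 4*x^2 - x + 1.
∫_{-1}^{1} of each monomial x^k gives [2/(k+1) if k even, 0 if k odd]. Integrating term-by-term (or equivalently evaluating the antiderivative F(x) = -4*x^5/5 + x^4/2 - 4*x^3/3 - x^2/2 + x at the endpoints):
  F(1) − F(−1) = -17/15 − (17/15) = -34/15.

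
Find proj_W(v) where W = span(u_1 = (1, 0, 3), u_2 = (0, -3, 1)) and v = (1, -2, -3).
proj_W(v) = (-89/91, -162/91, -213/91)

Set up U = [u_1 | ... | u_2] ∈ R^(3×2). The projector onto W = col(U) is P = U (U^T U)^(-1) U^T.
Compute U^T U =
  [10, 3]
  [3, 10],
and U^T v = (-8, 3).
Solve U^T U · c = U^T v for the coefficients: c = (-89/91, 54/91). The projection is proj_W(v) = U c.
Check: (v - proj_W(v)) · u_1 = 0  (should be 0).
Check: (v - proj_W(v)) · u_2 = 0  (should be 0).
Result: proj_W(v) = (-89/91, -162/91, -213/91).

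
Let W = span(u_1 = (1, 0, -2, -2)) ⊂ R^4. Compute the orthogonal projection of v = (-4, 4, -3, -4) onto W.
proj_W(v) = (10/9, 0, -20/9, -20/9)

Set up U = [u_1 | ... | u_1] ∈ R^(4×1). The projector onto W = col(U) is P = U (U^T U)^(-1) U^T.
Compute U^T U =
  [9],
and U^T v = (10).
Solve U^T U · c = U^T v for the coefficients: c = (10/9). The projection is proj_W(v) = U c.
Check: (v - proj_W(v)) · u_1 = 0  (should be 0).
Result: proj_W(v) = (10/9, 0, -20/9, -20/9).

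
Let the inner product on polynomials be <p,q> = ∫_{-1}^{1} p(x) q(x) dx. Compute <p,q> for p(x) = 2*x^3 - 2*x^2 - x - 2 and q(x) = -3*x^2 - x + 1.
<p,q> = 14/15

Expand the product: p(x)·q(x) = -6*x^5 + 4*x^4 + 7*x^3 + 5*x^2 + x - 2.
∫_{-1}^{1} of each monomial x^k gives [2/(k+1) if k even, 0 if k odd]. Integrating term-by-term (or equivalently evaluating the antiderivative F(x) = -x^6 + 4*x^5/5 + 7*x^4/4 + 5*x^3/3 + x^2/2 - 2*x at the endpoints):
  F(1) − F(−1) = 103/60 − (47/60) = 14/15.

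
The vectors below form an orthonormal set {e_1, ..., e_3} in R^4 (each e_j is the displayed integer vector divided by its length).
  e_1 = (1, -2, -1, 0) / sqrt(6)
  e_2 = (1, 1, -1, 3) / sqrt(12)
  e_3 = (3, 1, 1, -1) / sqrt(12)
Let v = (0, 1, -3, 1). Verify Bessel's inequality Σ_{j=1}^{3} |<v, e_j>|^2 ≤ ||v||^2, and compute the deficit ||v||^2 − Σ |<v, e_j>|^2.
Σ |<v, e_j>|^2 = 5; ||v||^2 = 11; deficit = 6

Write each e_j = u_j / sqrt(<u_j, u_j>) where u_j is the displayed integer vector. Then <v, e_j> = <v, u_j> / sqrt(<u_j, u_j>), so |<v, e_j>|^2 = <v, u_j>^2 / <u_j, u_j>.
Coefficients: <v, e_1> = 1/sqrt(6), <v, e_2> = 7/sqrt(12), <v, e_3> = -3/sqrt(12).
Square and sum: Σ |<v, e_j>|^2 = 5.
Compute ||v||^2 = v·v = 11.
Deficit = 11 − 5 = 6 ≥ 0, confirming Bessel's inequality. (The deficit equals ||v − Σ <v,e_j> e_j||^2, the squared distance from v to span{e_j}.)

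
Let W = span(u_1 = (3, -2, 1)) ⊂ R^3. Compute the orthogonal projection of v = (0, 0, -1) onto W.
proj_W(v) = (-3/14, 1/7, -1/14)

Set up U = [u_1 | ... | u_1] ∈ R^(3×1). The projector onto W = col(U) is P = U (U^T U)^(-1) U^T.
Compute U^T U =
  [14],
and U^T v = (-1).
Solve U^T U · c = U^T v for the coefficients: c = (-1/14). The projection is proj_W(v) = U c.
Check: (v - proj_W(v)) · u_1 = 0  (should be 0).
Result: proj_W(v) = (-3/14, 1/7, -1/14).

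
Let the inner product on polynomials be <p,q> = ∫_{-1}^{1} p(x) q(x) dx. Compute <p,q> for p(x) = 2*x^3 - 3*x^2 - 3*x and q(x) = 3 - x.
<p,q> = -24/5

Expand the product: p(x)·q(x) = -2*x^4 + 9*x^3 - 6*x^2 - 9*x.
∫_{-1}^{1} of each monomial x^k gives [2/(k+1) if k even, 0 if k odd]. Integrating term-by-term (or equivalently evaluating the antiderivative F(x) = -2*x^5/5 + 9*x^4/4 - 2*x^3 - 9*x^2/2 at the endpoints):
  F(1) − F(−1) = -93/20 − (3/20) = -24/5.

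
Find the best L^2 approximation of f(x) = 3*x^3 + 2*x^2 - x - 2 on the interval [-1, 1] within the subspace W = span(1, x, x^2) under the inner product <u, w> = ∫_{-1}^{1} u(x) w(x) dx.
g(x) = 2*x^2 + 4*x/5 - 2

The best approximation g ∈ W is the orthogonal projection of f onto W. Writing g = a_0 + a_1 x + a_2 x^2, the coefficients solve the normal equations G · a = b where
  G_{ij} = <φ_i, φ_j> and b_i = <f, φ_i>, with φ_0 = 1, φ_1 = x, φ_2 = x^2.
G =
  [2, 0, 2/3]
  [0, 2/3, 0]
  [2/3, 0, 2/5],
b = (-8/3, 8/15, -8/15).
Solving gives a_0 = -2, a_1 = 4/5, a_2 = 2, so
  g(x) = 2*x^2 + 4*x/5 - 2.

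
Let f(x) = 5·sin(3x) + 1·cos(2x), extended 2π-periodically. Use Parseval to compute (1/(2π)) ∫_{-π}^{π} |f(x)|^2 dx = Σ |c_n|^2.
Σ |c_n|^2 = 13

Expand |f|^2 and use orthogonality of {sin(nx), cos(mx)} on [-π, π]:
  ∫_{-π}^{π} sin(nx)^2 dx = π, ∫ cos(mx)^2 dx = π, and cross terms integrate to 0.
So ∫_{-π}^{π} f(x)^2 dx = 5^2 · π + 1^2 · π = (25 + 1)π.
Divide by 2π: (25 + 1)/2 = 13.
By Parseval, this equals Σ |c_n|^2.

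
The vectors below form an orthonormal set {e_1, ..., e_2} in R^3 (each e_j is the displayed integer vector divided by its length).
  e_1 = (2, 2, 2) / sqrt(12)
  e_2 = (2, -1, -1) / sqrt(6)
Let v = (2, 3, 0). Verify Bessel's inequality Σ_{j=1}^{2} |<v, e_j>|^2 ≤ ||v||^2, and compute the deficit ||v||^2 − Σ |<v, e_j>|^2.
Σ |<v, e_j>|^2 = 17/2; ||v||^2 = 13; deficit = 9/2

Write each e_j = u_j / sqrt(<u_j, u_j>) where u_j is the displayed integer vector. Then <v, e_j> = <v, u_j> / sqrt(<u_j, u_j>), so |<v, e_j>|^2 = <v, u_j>^2 / <u_j, u_j>.
Coefficients: <v, e_1> = 10/sqrt(12), <v, e_2> = 1/sqrt(6).
Square and sum: Σ |<v, e_j>|^2 = 17/2.
Compute ||v||^2 = v·v = 13.
Deficit = 13 − 17/2 = 9/2 ≥ 0, confirming Bessel's inequality. (The deficit equals ||v − Σ <v,e_j> e_j||^2, the squared distance from v to span{e_j}.)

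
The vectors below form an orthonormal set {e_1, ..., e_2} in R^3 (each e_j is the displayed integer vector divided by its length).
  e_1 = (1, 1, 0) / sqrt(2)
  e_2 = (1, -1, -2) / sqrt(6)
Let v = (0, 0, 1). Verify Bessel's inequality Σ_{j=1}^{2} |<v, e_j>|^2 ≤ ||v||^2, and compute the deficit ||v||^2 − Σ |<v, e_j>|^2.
Σ |<v, e_j>|^2 = 2/3; ||v||^2 = 1; deficit = 1/3

Write each e_j = u_j / sqrt(<u_j, u_j>) where u_j is the displayed integer vector. Then <v, e_j> = <v, u_j> / sqrt(<u_j, u_j>), so |<v, e_j>|^2 = <v, u_j>^2 / <u_j, u_j>.
Coefficients: <v, e_1> = 0/sqrt(2), <v, e_2> = -2/sqrt(6).
Square and sum: Σ |<v, e_j>|^2 = 2/3.
Compute ||v||^2 = v·v = 1.
Deficit = 1 − 2/3 = 1/3 ≥ 0, confirming Bessel's inequality. (The deficit equals ||v − Σ <v,e_j> e_j||^2, the squared distance from v to span{e_j}.)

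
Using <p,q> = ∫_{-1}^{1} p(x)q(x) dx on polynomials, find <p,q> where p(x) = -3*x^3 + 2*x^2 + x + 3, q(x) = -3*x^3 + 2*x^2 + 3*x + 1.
<p,q> = 1334/105

Expand the product: p(x)·q(x) = 9*x^6 - 12*x^5 - 8*x^4 - 4*x^3 + 11*x^2 + 10*x + 3.
∫_{-1}^{1} of each monomial x^k gives [2/(k+1) if k even, 0 if k odd]. Integrating term-by-term (or equivalently evaluating the antiderivative F(x) = 9*x^7/7 - 2*x^6 - 8*x^5/5 - x^4 + 11*x^3/3 + 5*x^2 + 3*x at the endpoints):
  F(1) − F(−1) = 877/105 − (-457/105) = 1334/105.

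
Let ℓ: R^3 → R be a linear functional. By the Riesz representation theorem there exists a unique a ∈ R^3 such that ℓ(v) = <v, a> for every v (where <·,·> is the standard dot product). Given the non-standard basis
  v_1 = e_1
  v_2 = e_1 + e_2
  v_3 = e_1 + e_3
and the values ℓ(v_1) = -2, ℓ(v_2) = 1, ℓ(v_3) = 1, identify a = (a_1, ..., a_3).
a = (-2, 3, 3)

Write a = (a_1, ..., a_3) in the standard basis. For each basis vector v_i, ℓ(v_i) = <v_i, a> is a linear equation in the a_j's. Collect the n equations into a matrix system V a = ℓ, where row i of V is v_i (expressed in the standard basis). Since V is invertible (lower-triangular with 1s on the diagonal, up to permutation), solve by back-substitution:
  V =
[[1, 0, 0],
 [1, 1, 0],
 [1, 0, 1]]
  V a = (-2, 1, 1)
Solving gives a = (-2, 3, 3).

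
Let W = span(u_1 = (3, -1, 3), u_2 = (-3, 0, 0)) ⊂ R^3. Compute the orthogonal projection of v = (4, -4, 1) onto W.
proj_W(v) = (4, -7/10, 21/10)

Set up U = [u_1 | ... | u_2] ∈ R^(3×2). The projector onto W = col(U) is P = U (U^T U)^(-1) U^T.
Compute U^T U =
  [19, -9]
  [-9, 9],
and U^T v = (19, -12).
Solve U^T U · c = U^T v for the coefficients: c = (7/10, -19/30). The projection is proj_W(v) = U c.
Check: (v - proj_W(v)) · u_1 = 0  (should be 0).
Check: (v - proj_W(v)) · u_2 = 0  (should be 0).
Result: proj_W(v) = (4, -7/10, 21/10).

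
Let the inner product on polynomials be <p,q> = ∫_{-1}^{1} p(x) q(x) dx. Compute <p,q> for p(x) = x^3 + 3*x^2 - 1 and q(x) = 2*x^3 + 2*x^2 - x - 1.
<p,q> = 26/21

Expand the product: p(x)·q(x) = 2*x^6 + 8*x^5 + 5*x^4 - 6*x^3 - 5*x^2 + x + 1.
∫_{-1}^{1} of each monomial x^k gives [2/(k+1) if k even, 0 if k odd]. Integrating term-by-term (or equivalently evaluating the antiderivative F(x) = 2*x^7/7 + 4*x^6/3 + x^5 - 3*x^4/2 - 5*x^3/3 + x^2/2 + x at the endpoints):
  F(1) − F(−1) = 20/21 − (-2/7) = 26/21.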